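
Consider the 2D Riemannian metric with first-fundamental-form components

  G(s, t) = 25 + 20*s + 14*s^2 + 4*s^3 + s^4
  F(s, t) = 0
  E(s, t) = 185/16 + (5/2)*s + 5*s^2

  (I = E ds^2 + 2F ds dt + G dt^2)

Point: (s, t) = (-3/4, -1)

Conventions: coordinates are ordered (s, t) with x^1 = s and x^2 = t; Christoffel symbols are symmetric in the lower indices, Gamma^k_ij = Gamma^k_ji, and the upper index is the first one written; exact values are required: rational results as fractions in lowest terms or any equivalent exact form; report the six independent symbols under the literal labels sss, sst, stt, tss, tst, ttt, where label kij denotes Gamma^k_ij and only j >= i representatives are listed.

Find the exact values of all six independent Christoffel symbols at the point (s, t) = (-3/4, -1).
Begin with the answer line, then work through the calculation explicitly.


Answer: Gamma_sss = -1/5, Gamma_sst = 0, Gamma_stt = -13/80, Gamma_tss = 0, Gamma_tst = 8/65, Gamma_ttt = 0

E = 25/2, F = 0, G = 4225/256 at the point
E_s = -5, E_t = 0, F_s = 0, F_t = 0, G_s = 65/16, G_t = 0
EG - F^2 = 105625/512;  g^inv = (512/105625) * [[4225/256, 0], [0, 25/2]]
first-kind symbols [ij,l] = (1/2)(d_i g_jl + d_j g_il - d_l g_ij): [ss,s] = E_s/2 = -5/2, [ss,t] = F_s - E_t/2 = 0, [st,s] = E_t/2 = 0, [st,t] = G_s/2 = 65/32, [tt,s] = F_t - G_s/2 = -65/32, [tt,t] = G_t/2 = 0
Gamma^s_ij = (G*[ij,s] - F*[ij,t])/(EG - F^2), Gamma^t_ij = (E*[ij,t] - F*[ij,s])/(EG - F^2)


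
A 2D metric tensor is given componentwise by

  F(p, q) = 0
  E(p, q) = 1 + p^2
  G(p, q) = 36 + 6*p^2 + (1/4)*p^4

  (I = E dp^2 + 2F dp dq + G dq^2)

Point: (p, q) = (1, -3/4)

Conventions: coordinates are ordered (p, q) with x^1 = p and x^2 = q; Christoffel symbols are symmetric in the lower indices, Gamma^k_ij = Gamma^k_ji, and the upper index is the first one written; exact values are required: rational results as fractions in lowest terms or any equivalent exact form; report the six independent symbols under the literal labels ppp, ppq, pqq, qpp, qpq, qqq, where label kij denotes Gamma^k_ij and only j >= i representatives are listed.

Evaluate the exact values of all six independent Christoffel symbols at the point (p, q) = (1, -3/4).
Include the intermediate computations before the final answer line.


E = 2, F = 0, G = 169/4 at the point
E_p = 2, E_q = 0, F_p = 0, F_q = 0, G_p = 13, G_q = 0
EG - F^2 = 169/2;  g^inv = (2/169) * [[169/4, 0], [0, 2]]
first-kind symbols [ij,l] = (1/2)(d_i g_jl + d_j g_il - d_l g_ij): [pp,p] = E_p/2 = 1, [pp,q] = F_p - E_q/2 = 0, [pq,p] = E_q/2 = 0, [pq,q] = G_p/2 = 13/2, [qq,p] = F_q - G_p/2 = -13/2, [qq,q] = G_q/2 = 0
Gamma^p_ij = (G*[ij,p] - F*[ij,q])/(EG - F^2), Gamma^q_ij = (E*[ij,q] - F*[ij,p])/(EG - F^2)

Answer: Gamma_ppp = 1/2, Gamma_ppq = 0, Gamma_pqq = -13/4, Gamma_qpp = 0, Gamma_qpq = 2/13, Gamma_qqq = 0


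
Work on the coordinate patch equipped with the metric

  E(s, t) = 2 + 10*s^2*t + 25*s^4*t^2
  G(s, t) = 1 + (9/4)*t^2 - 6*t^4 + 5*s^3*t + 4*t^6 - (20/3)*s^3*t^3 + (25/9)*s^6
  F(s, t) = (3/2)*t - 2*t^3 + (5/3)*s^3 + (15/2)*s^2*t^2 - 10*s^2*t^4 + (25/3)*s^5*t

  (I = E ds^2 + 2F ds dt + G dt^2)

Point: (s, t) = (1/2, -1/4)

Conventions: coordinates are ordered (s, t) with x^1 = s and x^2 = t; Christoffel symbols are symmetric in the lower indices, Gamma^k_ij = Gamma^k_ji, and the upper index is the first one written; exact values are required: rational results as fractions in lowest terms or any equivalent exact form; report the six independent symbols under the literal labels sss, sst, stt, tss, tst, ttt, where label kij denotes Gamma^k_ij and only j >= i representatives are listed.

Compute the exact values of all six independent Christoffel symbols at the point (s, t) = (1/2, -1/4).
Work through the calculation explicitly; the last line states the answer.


E = 377/256, F = -143/1536, G = 9385/9216 at the point
E_s = -55/32, E_t = 55/32, F_s = 395/384, F_t = 29/48, G_s = -65/192, G_t = -39/128
EG - F^2 = 13741/9216;  g^inv = (9216/13741) * [[9385/9216, 143/1536], [143/1536, 377/256]]
first-kind symbols [ij,l] = (1/2)(d_i g_jl + d_j g_il - d_l g_ij): [ss,s] = E_s/2 = -55/64, [ss,t] = F_s - E_t/2 = 65/384, [st,s] = E_t/2 = 55/64, [st,t] = G_s/2 = -65/384, [tt,s] = F_t - G_s/2 = 99/128, [tt,t] = G_t/2 = -39/256
Gamma^s_ij = (G*[ij,s] - F*[ij,t])/(EG - F^2), Gamma^t_ij = (E*[ij,t] - F*[ij,s])/(EG - F^2)

Answer: Gamma_sss = -7920/13741, Gamma_sst = 7920/13741, Gamma_stt = 7128/13741, Gamma_tss = 120/1057, Gamma_tst = -120/1057, Gamma_ttt = -108/1057


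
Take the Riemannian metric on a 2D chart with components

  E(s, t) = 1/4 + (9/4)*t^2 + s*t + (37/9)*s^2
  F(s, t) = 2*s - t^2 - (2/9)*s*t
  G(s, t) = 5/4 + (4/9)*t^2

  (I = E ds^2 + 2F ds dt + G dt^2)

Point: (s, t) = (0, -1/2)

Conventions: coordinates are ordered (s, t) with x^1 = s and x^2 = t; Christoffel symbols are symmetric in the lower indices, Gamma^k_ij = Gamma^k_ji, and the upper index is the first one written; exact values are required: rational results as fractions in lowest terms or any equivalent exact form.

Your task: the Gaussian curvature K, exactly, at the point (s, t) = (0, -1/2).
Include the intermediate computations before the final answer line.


E = 13/16, F = -1/4, G = 49/36, EG - F^2 = 601/576 at the point
E_s = -1/2, E_t = -9/4, F_s = 19/9, F_t = 1, G_s = 0, G_t = -4/9
E_tt = 9/2, F_st = -2/9, G_ss = 0
The intrinsic route: Brioschi's K = (det M1 - det M2)/(EG - F^2)^2.
M1 = [[-E_tt/2 + F_st - G_ss/2, E_s/2, F_s - E_t/2], [F_t - G_s/2, E, F], [G_t/2, F, G]] = [[-89/36, -1/4, 233/72], [1, 13/16, -1/4], [-2/9, -1/4, 49/36]]; det M1 = -1903/768
M2 = [[0, E_t/2, G_s/2], [E_t/2, E, F], [G_s/2, F, G]] = [[0, -9/8, 0], [-9/8, 13/16, -1/4], [0, -1/4, 49/36]]; det M2 = -441/256
det M1 - det M2 = -145/192; K = -145/192 / (601/576)^2 = -250560/361201

Answer: K = -250560/361201


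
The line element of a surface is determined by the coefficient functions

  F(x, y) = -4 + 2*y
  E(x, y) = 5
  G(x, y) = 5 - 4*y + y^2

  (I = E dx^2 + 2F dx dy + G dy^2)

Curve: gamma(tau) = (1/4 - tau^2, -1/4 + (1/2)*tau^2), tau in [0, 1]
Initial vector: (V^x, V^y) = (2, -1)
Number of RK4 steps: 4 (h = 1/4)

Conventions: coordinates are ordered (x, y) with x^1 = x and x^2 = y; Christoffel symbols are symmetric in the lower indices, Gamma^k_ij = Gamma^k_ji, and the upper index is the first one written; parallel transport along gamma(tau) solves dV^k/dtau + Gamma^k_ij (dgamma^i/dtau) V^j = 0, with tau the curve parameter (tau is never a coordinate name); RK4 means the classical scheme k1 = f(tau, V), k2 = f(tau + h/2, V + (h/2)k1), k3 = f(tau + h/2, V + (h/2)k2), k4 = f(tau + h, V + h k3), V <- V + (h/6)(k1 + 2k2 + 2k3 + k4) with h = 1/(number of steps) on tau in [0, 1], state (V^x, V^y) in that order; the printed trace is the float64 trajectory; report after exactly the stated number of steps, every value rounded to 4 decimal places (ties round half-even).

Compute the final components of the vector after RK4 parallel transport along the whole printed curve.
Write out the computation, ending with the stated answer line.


gamma'(tau) = (-2*tau, tau); f(tau, V)^k = -Gamma^k_ij(gamma(tau)) gamma'^i(tau) V^j; h = 1/4; intermediate values shown to 6 dp
curve data and Christoffel symbols at the stage parameters:
  tau = 0.000000: gamma = (0.250000, -0.250000), gamma' = (0.000000, 0.000000); Gamma_xxx = 0.000000, Gamma_xxy = 0.000000, Gamma_xyy = 0.198758, Gamma_yxx = 0.000000, Gamma_yxy = 0.000000, Gamma_yyy = -0.223602
  tau = 0.125000: gamma = (0.234375, -0.242188), gamma' = (-0.250000, 0.125000); Gamma_xxx = 0.000000, Gamma_xxy = 0.000000, Gamma_xyy = 0.199453, Gamma_yxx = 0.000000, Gamma_yxy = 0.000000, Gamma_yyy = -0.223606
  tau = 0.250000: gamma = (0.187500, -0.218750), gamma' = (-0.500000, 0.250000); Gamma_xxx = 0.000000, Gamma_xxy = 0.000000, Gamma_xyy = 0.201555, Gamma_yxx = 0.000000, Gamma_yxy = 0.000000, Gamma_yyy = -0.223600
  tau = 0.375000: gamma = (0.109375, -0.179688), gamma' = (-0.750000, 0.375000); Gamma_xxx = 0.000000, Gamma_xxy = 0.000000, Gamma_xyy = 0.205106, Gamma_yxx = 0.000000, Gamma_yxy = 0.000000, Gamma_yyy = -0.223534
  tau = 0.500000: gamma = (0.000000, -0.125000), gamma' = (-1.000000, 0.500000); Gamma_xxx = 0.000000, Gamma_xxy = 0.000000, Gamma_xyy = 0.210181, Gamma_yxx = 0.000000, Gamma_yxy = 0.000000, Gamma_yyy = -0.223317
  tau = 0.625000: gamma = (-0.140625, -0.054688), gamma' = (-1.250000, 0.625000); Gamma_xxx = 0.000000, Gamma_xxy = 0.000000, Gamma_xyy = 0.216879, Gamma_yxx = 0.000000, Gamma_yxy = 0.000000, Gamma_yyy = -0.222809
  tau = 0.750000: gamma = (-0.312500, 0.031250), gamma' = (-1.500000, 0.750000); Gamma_xxx = 0.000000, Gamma_xxy = 0.000000, Gamma_xyy = 0.225327, Gamma_yxx = 0.000000, Gamma_yxy = 0.000000, Gamma_yyy = -0.221807
  tau = 0.875000: gamma = (-0.515625, 0.132812), gamma' = (-1.750000, 0.875000); Gamma_xxx = 0.000000, Gamma_xxy = 0.000000, Gamma_xyy = 0.235671, Gamma_yxx = 0.000000, Gamma_yxy = 0.000000, Gamma_yyy = -0.220021
  tau = 1.000000: gamma = (-0.750000, 0.250000), gamma' = (-2.000000, 1.000000); Gamma_xxx = 0.000000, Gamma_xxy = 0.000000, Gamma_xyy = 0.248062, Gamma_yxx = 0.000000, Gamma_yxy = 0.000000, Gamma_yyy = -0.217054
step 0: V^x = 2.0000, V^y = -1.0000
step 1: k1 = (0.000000, 0.000000), k2 = (0.024932, -0.027951), k3 = (0.025019, -0.028048), k4 = (0.050742, -0.056292); V <- V + (h/6)(k1 + 2k2 + 2k3 + k4): V^x = 2.0063, V^y = -1.0070
step 2: k1 = (0.050742, -0.056292), k2 = (0.077995, -0.085003), k3 = (0.078271, -0.085304), k4 = (0.108068, -0.114823); V <- V + (h/6)(k1 + 2k2 + 2k3 + k4): V^x = 2.0259, V^y = -1.0283
step 3: k1 = (0.108068, -0.114822), k2 = (0.141335, -0.145200), k3 = (0.141850, -0.145729), k4 = (0.179941, -0.177129); V <- V + (h/6)(k1 + 2k2 + 2k3 + k4): V^x = 2.0615, V^y = -1.0647
step 4: k1 = (0.179937, -0.177125), k2 = (0.224129, -0.209245), k3 = (0.224957, -0.210018), k4 = (0.277147, -0.242503); V <- V + (h/6)(k1 + 2k2 + 2k3 + k4): V^x = 2.1180, V^y = -1.1172

Answer: V^x = 2.1180, V^y = -1.1172


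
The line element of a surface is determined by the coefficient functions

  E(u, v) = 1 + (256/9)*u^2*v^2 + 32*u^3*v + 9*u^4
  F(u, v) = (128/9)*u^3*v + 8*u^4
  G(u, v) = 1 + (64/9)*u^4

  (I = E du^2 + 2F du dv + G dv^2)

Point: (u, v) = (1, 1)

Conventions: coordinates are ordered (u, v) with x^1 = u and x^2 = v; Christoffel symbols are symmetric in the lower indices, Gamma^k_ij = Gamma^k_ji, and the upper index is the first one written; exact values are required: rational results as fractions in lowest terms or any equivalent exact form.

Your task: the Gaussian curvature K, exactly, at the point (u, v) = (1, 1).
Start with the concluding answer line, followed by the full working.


Answer: K = -576/121801

E = 634/9, F = 200/9, G = 73/9, EG - F^2 = 698/9 at the point
E_u = 1700/9, E_v = 800/9, F_u = 224/3, F_v = 128/9, G_u = 256/9, G_v = 0
E_vv = 512/9, F_uv = 128/3, G_uu = 256/3
Using the Brioschi determinant formula for K from the metric derivatives:
M1 = [[-E_vv/2 + F_uv - G_uu/2, E_u/2, F_u - E_v/2], [F_v - G_u/2, E, F], [G_v/2, F, G]] = [[-256/9, 850/9, 272/9], [0, 634/9, 200/9], [0, 200/9, 73/9]]; det M1 = -178688/81
M2 = [[0, E_v/2, G_u/2], [E_v/2, E, F], [G_u/2, F, G]] = [[0, 400/9, 128/9], [400/9, 634/9, 200/9], [128/9, 200/9, 73/9]]; det M2 = -176384/81
det M1 - det M2 = -256/9; K = -256/9 / (698/9)^2 = -576/121801


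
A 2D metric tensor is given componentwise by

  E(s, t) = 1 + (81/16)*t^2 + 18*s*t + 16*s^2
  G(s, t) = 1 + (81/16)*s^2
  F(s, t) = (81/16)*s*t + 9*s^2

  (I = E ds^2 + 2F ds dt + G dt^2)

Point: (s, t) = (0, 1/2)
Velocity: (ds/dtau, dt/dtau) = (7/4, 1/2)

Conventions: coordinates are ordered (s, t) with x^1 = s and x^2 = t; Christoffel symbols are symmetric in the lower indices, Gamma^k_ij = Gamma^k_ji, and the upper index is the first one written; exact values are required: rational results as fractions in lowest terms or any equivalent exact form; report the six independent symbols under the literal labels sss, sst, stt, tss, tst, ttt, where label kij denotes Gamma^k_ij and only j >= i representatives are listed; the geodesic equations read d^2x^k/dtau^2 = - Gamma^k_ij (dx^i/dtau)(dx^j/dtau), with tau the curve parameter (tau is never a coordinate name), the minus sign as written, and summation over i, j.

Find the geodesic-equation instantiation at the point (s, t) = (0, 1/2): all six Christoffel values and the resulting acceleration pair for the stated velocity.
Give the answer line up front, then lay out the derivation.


Answer: Gamma_sss = 288/145, Gamma_sst = 162/145, Gamma_stt = 0, Gamma_tss = 0, Gamma_tst = 0, Gamma_ttt = 0; accelerations (d^2s/dtau^2, d^2t/dtau^2) = (-2331/290, 0)

E = 145/64, F = 0, G = 1 at the point
E_s = 9, E_t = 81/16, F_s = 81/32, F_t = 0, G_s = 0, G_t = 0
EG - F^2 = 145/64;  g^inv = (64/145) * [[1, 0], [0, 145/64]]
first-kind symbols [ij,l] = (1/2)(d_i g_jl + d_j g_il - d_l g_ij): [ss,s] = E_s/2 = 9/2, [ss,t] = F_s - E_t/2 = 0, [st,s] = E_t/2 = 81/32, [st,t] = G_s/2 = 0, [tt,s] = F_t - G_s/2 = 0, [tt,t] = G_t/2 = 0
Gamma^s_ij = (G*[ij,s] - F*[ij,t])/(EG - F^2), Gamma^t_ij = (E*[ij,t] - F*[ij,s])/(EG - F^2)
Gamma_sss = 288/145, Gamma_sst = 162/145, Gamma_stt = 0, Gamma_tss = 0, Gamma_tst = 0, Gamma_ttt = 0
d^2s/dtau^2 = -(Gamma_sss*(7/4)^2 + 2*Gamma_sst*(7/4)*(1/2) + Gamma_stt*(1/2)^2) = -2331/290
d^2t/dtau^2 = -(Gamma_tss*(7/4)^2 + 2*Gamma_tst*(7/4)*(1/2) + Gamma_ttt*(1/2)^2) = 0


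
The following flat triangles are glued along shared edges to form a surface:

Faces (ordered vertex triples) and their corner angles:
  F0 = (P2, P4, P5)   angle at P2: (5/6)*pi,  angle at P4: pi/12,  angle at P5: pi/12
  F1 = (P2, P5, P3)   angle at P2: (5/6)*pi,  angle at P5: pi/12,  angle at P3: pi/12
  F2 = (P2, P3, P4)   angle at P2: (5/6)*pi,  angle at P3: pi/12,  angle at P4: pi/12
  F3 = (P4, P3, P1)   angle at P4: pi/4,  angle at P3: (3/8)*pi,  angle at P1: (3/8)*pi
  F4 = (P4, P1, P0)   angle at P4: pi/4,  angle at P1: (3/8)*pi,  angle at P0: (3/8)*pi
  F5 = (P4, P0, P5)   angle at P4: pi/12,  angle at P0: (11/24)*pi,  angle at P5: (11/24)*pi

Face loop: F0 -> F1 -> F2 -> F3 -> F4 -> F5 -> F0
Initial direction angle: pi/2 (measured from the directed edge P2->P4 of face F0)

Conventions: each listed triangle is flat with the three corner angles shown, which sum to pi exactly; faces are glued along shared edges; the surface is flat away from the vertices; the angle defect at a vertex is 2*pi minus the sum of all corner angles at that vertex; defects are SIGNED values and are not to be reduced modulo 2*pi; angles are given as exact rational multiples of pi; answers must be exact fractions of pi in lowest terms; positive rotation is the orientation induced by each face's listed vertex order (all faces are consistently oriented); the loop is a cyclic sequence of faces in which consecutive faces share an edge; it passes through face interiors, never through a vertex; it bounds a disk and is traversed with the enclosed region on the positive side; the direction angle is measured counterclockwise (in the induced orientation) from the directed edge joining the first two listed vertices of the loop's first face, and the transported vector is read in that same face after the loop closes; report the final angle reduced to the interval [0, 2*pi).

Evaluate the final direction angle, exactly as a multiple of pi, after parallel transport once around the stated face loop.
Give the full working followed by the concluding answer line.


enclosed vertex P2: corner angles sum to (5/2)*pi, defect = 2*pi - (5/2)*pi = -pi/2
enclosed vertex P4: corner angles sum to (3/4)*pi, defect = 2*pi - (3/4)*pi = (5/4)*pi
by Gauss-Bonnet the loop rotates the vector by the enclosed defect sum (positive orientation, mod 2*pi)
final angle = pi/2 + (3/4)*pi = (5/4)*pi (mod 2*pi)

Answer: final direction angle = (5/4)*pi


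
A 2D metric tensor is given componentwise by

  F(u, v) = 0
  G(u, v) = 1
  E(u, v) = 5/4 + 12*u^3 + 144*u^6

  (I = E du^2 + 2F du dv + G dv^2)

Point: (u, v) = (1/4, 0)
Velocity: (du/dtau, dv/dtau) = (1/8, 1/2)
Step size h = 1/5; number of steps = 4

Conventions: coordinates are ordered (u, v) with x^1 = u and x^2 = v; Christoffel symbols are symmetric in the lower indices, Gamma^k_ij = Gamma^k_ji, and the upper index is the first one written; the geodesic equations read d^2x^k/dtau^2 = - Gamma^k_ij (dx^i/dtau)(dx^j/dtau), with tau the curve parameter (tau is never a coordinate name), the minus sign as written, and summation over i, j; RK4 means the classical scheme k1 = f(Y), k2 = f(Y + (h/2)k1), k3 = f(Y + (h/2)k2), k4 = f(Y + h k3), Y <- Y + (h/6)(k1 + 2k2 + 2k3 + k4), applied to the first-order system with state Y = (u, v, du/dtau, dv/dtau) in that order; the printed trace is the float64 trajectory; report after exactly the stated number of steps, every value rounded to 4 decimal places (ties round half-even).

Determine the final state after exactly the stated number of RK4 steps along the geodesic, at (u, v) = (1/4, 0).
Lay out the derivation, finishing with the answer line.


f(Y) = (du/dtau, dv/dtau, -Gamma^u_ij Y'^i Y'^j, -Gamma^v_ij Y'^i Y'^j) with the Gammas evaluated at the stage position; h = 0.200000; intermediate values shown to 6 dp
step 0: u = 0.2500, v = 0.0000, du/dtau = 0.1250, dv/dtau = 0.5000
step 1:
  k1: at (u, v) = (0.250000, 0.000000), (du/dtau, dv/dtau) = (0.125000, 0.500000); Gamma_uuu = 1.050398, Gamma_uuv = 0.000000, Gamma_uvv = 0.000000, Gamma_vuu = 0.000000, Gamma_vuv = 0.000000, Gamma_vvv = 0.000000; k1 = (0.125000, 0.500000, -0.016412, 0.000000)
  k2: at (u, v) = (0.262500, 0.050000), (du/dtau, dv/dtau) = (0.123359, 0.500000); Gamma_uuu = 1.174734, Gamma_uuv = 0.000000, Gamma_uvv = 0.000000, Gamma_vuu = 0.000000, Gamma_vuv = 0.000000, Gamma_vvv = 0.000000; k2 = (0.123359, 0.500000, -0.017876, 0.000000)
  k3: at (u, v) = (0.262336, 0.050000), (du/dtau, dv/dtau) = (0.123212, 0.500000); Gamma_uuu = 1.173052, Gamma_uuv = 0.000000, Gamma_uvv = 0.000000, Gamma_vuu = 0.000000, Gamma_vuv = 0.000000, Gamma_vvv = 0.000000; k3 = (0.123212, 0.500000, -0.017808, 0.000000)
  k4: at (u, v) = (0.274642, 0.100000), (du/dtau, dv/dtau) = (0.121438, 0.500000); Gamma_uuu = 1.302716, Gamma_uuv = 0.000000, Gamma_uvv = 0.000000, Gamma_vuu = 0.000000, Gamma_vuv = 0.000000, Gamma_vvv = 0.000000; k4 = (0.121438, 0.500000, -0.019211, 0.000000)
  Y <- Y + (h/6)(k1 + 2k2 + 2k3 + k4): u = 0.2747, v = 0.1000, du/dtau = 0.1214, dv/dtau = 0.5000
step 2:
  k1: at (u, v) = (0.274653, 0.100000), (du/dtau, dv/dtau) = (0.121434, 0.500000); Gamma_uuu = 1.302826, Gamma_uuv = 0.000000, Gamma_uvv = 0.000000, Gamma_vuu = 0.000000, Gamma_vuv = 0.000000, Gamma_vvv = 0.000000; k1 = (0.121434, 0.500000, -0.019212, 0.000000)
  k2: at (u, v) = (0.286796, 0.150000), (du/dtau, dv/dtau) = (0.119512, 0.500000); Gamma_uuu = 1.437349, Gamma_uuv = 0.000000, Gamma_uvv = 0.000000, Gamma_vuu = 0.000000, Gamma_vuv = 0.000000, Gamma_vvv = 0.000000; k2 = (0.119512, 0.500000, -0.020530, 0.000000)
  k3: at (u, v) = (0.286604, 0.150000), (du/dtau, dv/dtau) = (0.119381, 0.500000); Gamma_uuu = 1.435173, Gamma_uuv = 0.000000, Gamma_uvv = 0.000000, Gamma_vuu = 0.000000, Gamma_vuv = 0.000000, Gamma_vvv = 0.000000; k3 = (0.119381, 0.500000, -0.020454, 0.000000)
  k4: at (u, v) = (0.298529, 0.200000), (du/dtau, dv/dtau) = (0.117343, 0.500000); Gamma_uuu = 1.572792, Gamma_uuv = 0.000000, Gamma_uvv = 0.000000, Gamma_vuu = 0.000000, Gamma_vuv = 0.000000, Gamma_vvv = 0.000000; k4 = (0.117343, 0.500000, -0.021656, 0.000000)
  Y <- Y + (h/6)(k1 + 2k2 + 2k3 + k4): u = 0.2985, v = 0.2000, du/dtau = 0.1173, dv/dtau = 0.5000
step 3:
  k1: at (u, v) = (0.298538, 0.200000), (du/dtau, dv/dtau) = (0.117339, 0.500000); Gamma_uuu = 1.572901, Gamma_uuv = 0.000000, Gamma_uvv = 0.000000, Gamma_vuu = 0.000000, Gamma_vuv = 0.000000, Gamma_vvv = 0.000000; k1 = (0.117339, 0.500000, -0.021656, 0.000000)
  k2: at (u, v) = (0.310272, 0.250000), (du/dtau, dv/dtau) = (0.115173, 0.500000); Gamma_uuu = 1.712843, Gamma_uuv = 0.000000, Gamma_uvv = 0.000000, Gamma_vuu = 0.000000, Gamma_vuv = 0.000000, Gamma_vvv = 0.000000; k2 = (0.115173, 0.500000, -0.022721, 0.000000)
  k3: at (u, v) = (0.310055, 0.250000), (du/dtau, dv/dtau) = (0.115067, 0.500000); Gamma_uuu = 1.710226, Gamma_uuv = 0.000000, Gamma_uvv = 0.000000, Gamma_vuu = 0.000000, Gamma_vuv = 0.000000, Gamma_vvv = 0.000000; k3 = (0.115067, 0.500000, -0.022644, 0.000000)
  k4: at (u, v) = (0.321551, 0.300000), (du/dtau, dv/dtau) = (0.112810, 0.500000); Gamma_uuu = 1.850609, Gamma_uuv = 0.000000, Gamma_uvv = 0.000000, Gamma_vuu = 0.000000, Gamma_vuv = 0.000000, Gamma_vvv = 0.000000; k4 = (0.112810, 0.500000, -0.023551, 0.000000)
  Y <- Y + (h/6)(k1 + 2k2 + 2k3 + k4): u = 0.3216, v = 0.3000, du/dtau = 0.1128, dv/dtau = 0.5000
step 4:
  k1: at (u, v) = (0.321559, 0.300000), (du/dtau, dv/dtau) = (0.112808, 0.500000); Gamma_uuu = 1.850703, Gamma_uuv = 0.000000, Gamma_uvv = 0.000000, Gamma_vuu = 0.000000, Gamma_vuv = 0.000000, Gamma_vvv = 0.000000; k1 = (0.112808, 0.500000, -0.023551, 0.000000)
  k2: at (u, v) = (0.332840, 0.350000), (du/dtau, dv/dtau) = (0.110453, 0.500000); Gamma_uuu = 1.990588, Gamma_uuv = 0.000000, Gamma_uvv = 0.000000, Gamma_vuu = 0.000000, Gamma_vuv = 0.000000, Gamma_vvv = 0.000000; k2 = (0.110453, 0.500000, -0.024285, 0.000000)
  k3: at (u, v) = (0.332604, 0.350000), (du/dtau, dv/dtau) = (0.110379, 0.500000); Gamma_uuu = 1.987654, Gamma_uuv = 0.000000, Gamma_uvv = 0.000000, Gamma_vuu = 0.000000, Gamma_vuv = 0.000000, Gamma_vvv = 0.000000; k3 = (0.110379, 0.500000, -0.024217, 0.000000)
  k4: at (u, v) = (0.343635, 0.400000), (du/dtau, dv/dtau) = (0.107964, 0.500000); Gamma_uuu = 2.125346, Gamma_uuv = 0.000000, Gamma_uvv = 0.000000, Gamma_vuu = 0.000000, Gamma_vuv = 0.000000, Gamma_vvv = 0.000000; k4 = (0.107964, 0.500000, -0.024774, 0.000000)
  Y <- Y + (h/6)(k1 + 2k2 + 2k3 + k4): u = 0.3436, v = 0.4000, du/dtau = 0.1080, dv/dtau = 0.5000

Answer: u = 0.3436, v = 0.4000, du/dtau = 0.1080, dv/dtau = 0.5000


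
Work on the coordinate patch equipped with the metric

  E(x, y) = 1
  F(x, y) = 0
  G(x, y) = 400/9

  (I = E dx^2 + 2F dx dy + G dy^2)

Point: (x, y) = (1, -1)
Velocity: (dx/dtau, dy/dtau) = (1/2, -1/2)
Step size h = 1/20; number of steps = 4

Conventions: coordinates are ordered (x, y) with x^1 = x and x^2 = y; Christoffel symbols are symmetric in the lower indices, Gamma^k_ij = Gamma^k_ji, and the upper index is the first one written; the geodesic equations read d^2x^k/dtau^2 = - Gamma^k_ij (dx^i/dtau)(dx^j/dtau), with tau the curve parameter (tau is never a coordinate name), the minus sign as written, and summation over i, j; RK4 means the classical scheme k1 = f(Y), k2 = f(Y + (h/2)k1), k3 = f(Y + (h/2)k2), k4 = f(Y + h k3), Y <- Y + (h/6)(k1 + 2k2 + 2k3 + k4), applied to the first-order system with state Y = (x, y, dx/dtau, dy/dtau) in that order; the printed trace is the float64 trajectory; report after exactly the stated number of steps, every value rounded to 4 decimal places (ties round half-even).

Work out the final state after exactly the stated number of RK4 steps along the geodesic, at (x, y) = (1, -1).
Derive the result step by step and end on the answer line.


f(Y) = (dx/dtau, dy/dtau, -Gamma^x_ij Y'^i Y'^j, -Gamma^y_ij Y'^i Y'^j) with the Gammas evaluated at the stage position; h = 0.050000; intermediate values shown to 6 dp
step 0: x = 1.0000, y = -1.0000, dx/dtau = 0.5000, dy/dtau = -0.5000
step 1:
  k1: at (x, y) = (1.000000, -1.000000), (dx/dtau, dy/dtau) = (0.500000, -0.500000); Gamma_xxx = 0.000000, Gamma_xxy = 0.000000, Gamma_xyy = 0.000000, Gamma_yxx = 0.000000, Gamma_yxy = 0.000000, Gamma_yyy = 0.000000; k1 = (0.500000, -0.500000, 0.000000, 0.000000)
  k2: at (x, y) = (1.012500, -1.012500), (dx/dtau, dy/dtau) = (0.500000, -0.500000); Gamma_xxx = 0.000000, Gamma_xxy = 0.000000, Gamma_xyy = 0.000000, Gamma_yxx = 0.000000, Gamma_yxy = 0.000000, Gamma_yyy = 0.000000; k2 = (0.500000, -0.500000, 0.000000, 0.000000)
  k3: at (x, y) = (1.012500, -1.012500), (dx/dtau, dy/dtau) = (0.500000, -0.500000); Gamma_xxx = 0.000000, Gamma_xxy = 0.000000, Gamma_xyy = 0.000000, Gamma_yxx = 0.000000, Gamma_yxy = 0.000000, Gamma_yyy = 0.000000; k3 = (0.500000, -0.500000, 0.000000, 0.000000)
  k4: at (x, y) = (1.025000, -1.025000), (dx/dtau, dy/dtau) = (0.500000, -0.500000); Gamma_xxx = 0.000000, Gamma_xxy = 0.000000, Gamma_xyy = 0.000000, Gamma_yxx = 0.000000, Gamma_yxy = 0.000000, Gamma_yyy = 0.000000; k4 = (0.500000, -0.500000, 0.000000, 0.000000)
  Y <- Y + (h/6)(k1 + 2k2 + 2k3 + k4): x = 1.0250, y = -1.0250, dx/dtau = 0.5000, dy/dtau = -0.5000
step 2:
  k1: at (x, y) = (1.025000, -1.025000), (dx/dtau, dy/dtau) = (0.500000, -0.500000); Gamma_xxx = 0.000000, Gamma_xxy = 0.000000, Gamma_xyy = 0.000000, Gamma_yxx = 0.000000, Gamma_yxy = 0.000000, Gamma_yyy = 0.000000; k1 = (0.500000, -0.500000, 0.000000, 0.000000)
  k2: at (x, y) = (1.037500, -1.037500), (dx/dtau, dy/dtau) = (0.500000, -0.500000); Gamma_xxx = 0.000000, Gamma_xxy = 0.000000, Gamma_xyy = 0.000000, Gamma_yxx = 0.000000, Gamma_yxy = 0.000000, Gamma_yyy = 0.000000; k2 = (0.500000, -0.500000, 0.000000, 0.000000)
  k3: at (x, y) = (1.037500, -1.037500), (dx/dtau, dy/dtau) = (0.500000, -0.500000); Gamma_xxx = 0.000000, Gamma_xxy = 0.000000, Gamma_xyy = 0.000000, Gamma_yxx = 0.000000, Gamma_yxy = 0.000000, Gamma_yyy = 0.000000; k3 = (0.500000, -0.500000, 0.000000, 0.000000)
  k4: at (x, y) = (1.050000, -1.050000), (dx/dtau, dy/dtau) = (0.500000, -0.500000); Gamma_xxx = 0.000000, Gamma_xxy = 0.000000, Gamma_xyy = 0.000000, Gamma_yxx = 0.000000, Gamma_yxy = 0.000000, Gamma_yyy = 0.000000; k4 = (0.500000, -0.500000, 0.000000, 0.000000)
  Y <- Y + (h/6)(k1 + 2k2 + 2k3 + k4): x = 1.0500, y = -1.0500, dx/dtau = 0.5000, dy/dtau = -0.5000
step 3:
  k1: at (x, y) = (1.050000, -1.050000), (dx/dtau, dy/dtau) = (0.500000, -0.500000); Gamma_xxx = 0.000000, Gamma_xxy = 0.000000, Gamma_xyy = 0.000000, Gamma_yxx = 0.000000, Gamma_yxy = 0.000000, Gamma_yyy = 0.000000; k1 = (0.500000, -0.500000, 0.000000, 0.000000)
  k2: at (x, y) = (1.062500, -1.062500), (dx/dtau, dy/dtau) = (0.500000, -0.500000); Gamma_xxx = 0.000000, Gamma_xxy = 0.000000, Gamma_xyy = 0.000000, Gamma_yxx = 0.000000, Gamma_yxy = 0.000000, Gamma_yyy = 0.000000; k2 = (0.500000, -0.500000, 0.000000, 0.000000)
  k3: at (x, y) = (1.062500, -1.062500), (dx/dtau, dy/dtau) = (0.500000, -0.500000); Gamma_xxx = 0.000000, Gamma_xxy = 0.000000, Gamma_xyy = 0.000000, Gamma_yxx = 0.000000, Gamma_yxy = 0.000000, Gamma_yyy = 0.000000; k3 = (0.500000, -0.500000, 0.000000, 0.000000)
  k4: at (x, y) = (1.075000, -1.075000), (dx/dtau, dy/dtau) = (0.500000, -0.500000); Gamma_xxx = 0.000000, Gamma_xxy = 0.000000, Gamma_xyy = 0.000000, Gamma_yxx = 0.000000, Gamma_yxy = 0.000000, Gamma_yyy = 0.000000; k4 = (0.500000, -0.500000, 0.000000, 0.000000)
  Y <- Y + (h/6)(k1 + 2k2 + 2k3 + k4): x = 1.0750, y = -1.0750, dx/dtau = 0.5000, dy/dtau = -0.5000
step 4:
  k1: at (x, y) = (1.075000, -1.075000), (dx/dtau, dy/dtau) = (0.500000, -0.500000); Gamma_xxx = 0.000000, Gamma_xxy = 0.000000, Gamma_xyy = 0.000000, Gamma_yxx = 0.000000, Gamma_yxy = 0.000000, Gamma_yyy = 0.000000; k1 = (0.500000, -0.500000, 0.000000, 0.000000)
  k2: at (x, y) = (1.087500, -1.087500), (dx/dtau, dy/dtau) = (0.500000, -0.500000); Gamma_xxx = 0.000000, Gamma_xxy = 0.000000, Gamma_xyy = 0.000000, Gamma_yxx = 0.000000, Gamma_yxy = 0.000000, Gamma_yyy = 0.000000; k2 = (0.500000, -0.500000, 0.000000, 0.000000)
  k3: at (x, y) = (1.087500, -1.087500), (dx/dtau, dy/dtau) = (0.500000, -0.500000); Gamma_xxx = 0.000000, Gamma_xxy = 0.000000, Gamma_xyy = 0.000000, Gamma_yxx = 0.000000, Gamma_yxy = 0.000000, Gamma_yyy = 0.000000; k3 = (0.500000, -0.500000, 0.000000, 0.000000)
  k4: at (x, y) = (1.100000, -1.100000), (dx/dtau, dy/dtau) = (0.500000, -0.500000); Gamma_xxx = 0.000000, Gamma_xxy = 0.000000, Gamma_xyy = 0.000000, Gamma_yxx = 0.000000, Gamma_yxy = 0.000000, Gamma_yyy = 0.000000; k4 = (0.500000, -0.500000, 0.000000, 0.000000)
  Y <- Y + (h/6)(k1 + 2k2 + 2k3 + k4): x = 1.1000, y = -1.1000, dx/dtau = 0.5000, dy/dtau = -0.5000

Answer: x = 1.1000, y = -1.1000, dx/dtau = 0.5000, dy/dtau = -0.5000


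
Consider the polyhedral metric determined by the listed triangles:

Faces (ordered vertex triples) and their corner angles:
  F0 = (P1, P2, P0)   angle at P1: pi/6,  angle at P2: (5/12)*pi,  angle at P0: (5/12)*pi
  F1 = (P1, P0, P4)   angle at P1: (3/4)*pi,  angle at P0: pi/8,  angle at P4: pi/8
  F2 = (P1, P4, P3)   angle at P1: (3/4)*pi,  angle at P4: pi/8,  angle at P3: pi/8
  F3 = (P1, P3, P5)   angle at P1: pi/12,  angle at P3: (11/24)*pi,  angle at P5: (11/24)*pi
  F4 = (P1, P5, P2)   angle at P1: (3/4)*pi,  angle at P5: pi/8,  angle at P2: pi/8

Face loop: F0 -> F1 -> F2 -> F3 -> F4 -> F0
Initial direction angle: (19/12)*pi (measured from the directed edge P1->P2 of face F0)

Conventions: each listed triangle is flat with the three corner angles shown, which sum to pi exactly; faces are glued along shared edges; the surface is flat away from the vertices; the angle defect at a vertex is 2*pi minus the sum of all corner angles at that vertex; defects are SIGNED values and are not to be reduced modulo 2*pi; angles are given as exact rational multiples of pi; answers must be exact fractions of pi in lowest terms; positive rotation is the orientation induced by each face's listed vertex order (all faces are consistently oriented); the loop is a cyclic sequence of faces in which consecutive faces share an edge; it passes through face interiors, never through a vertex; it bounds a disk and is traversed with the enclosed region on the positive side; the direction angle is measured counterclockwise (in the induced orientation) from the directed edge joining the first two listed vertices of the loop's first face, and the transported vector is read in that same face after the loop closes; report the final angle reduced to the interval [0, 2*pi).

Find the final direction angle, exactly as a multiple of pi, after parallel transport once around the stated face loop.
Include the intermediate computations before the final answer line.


enclosed vertex P1: corner angles sum to (5/2)*pi, defect = 2*pi - (5/2)*pi = -pi/2
final direction = starting direction + enclosed defect total, reduced mod 2*pi (induced orientation)
final angle = (19/12)*pi - pi/2 = (13/12)*pi (mod 2*pi)

Answer: final direction angle = (13/12)*pi


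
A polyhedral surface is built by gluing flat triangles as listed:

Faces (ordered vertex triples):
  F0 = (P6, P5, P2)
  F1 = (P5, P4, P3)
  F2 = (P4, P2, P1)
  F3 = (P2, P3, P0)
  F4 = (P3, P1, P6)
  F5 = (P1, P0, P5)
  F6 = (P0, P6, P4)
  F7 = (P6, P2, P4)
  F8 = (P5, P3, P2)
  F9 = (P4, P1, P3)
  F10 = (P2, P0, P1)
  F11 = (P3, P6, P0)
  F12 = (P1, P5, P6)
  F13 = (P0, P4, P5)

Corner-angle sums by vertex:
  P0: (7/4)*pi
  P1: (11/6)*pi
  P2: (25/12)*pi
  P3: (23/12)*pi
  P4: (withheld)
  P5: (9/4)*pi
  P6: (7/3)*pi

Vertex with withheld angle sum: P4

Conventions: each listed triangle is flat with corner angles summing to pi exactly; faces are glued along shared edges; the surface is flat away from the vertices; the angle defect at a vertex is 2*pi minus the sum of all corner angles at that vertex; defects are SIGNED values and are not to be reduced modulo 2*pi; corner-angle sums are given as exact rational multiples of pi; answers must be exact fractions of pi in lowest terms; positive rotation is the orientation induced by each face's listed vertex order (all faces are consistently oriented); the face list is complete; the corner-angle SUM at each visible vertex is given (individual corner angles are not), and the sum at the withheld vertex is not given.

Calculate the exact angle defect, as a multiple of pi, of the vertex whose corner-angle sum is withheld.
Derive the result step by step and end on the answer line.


V = 7, E = 21, F = 14; chi = V - E + F = 0
Gauss-Bonnet: total defect = 2*pi*chi = 0; visible defects sum to -pi/6

Answer: defect(P4) = pi/6


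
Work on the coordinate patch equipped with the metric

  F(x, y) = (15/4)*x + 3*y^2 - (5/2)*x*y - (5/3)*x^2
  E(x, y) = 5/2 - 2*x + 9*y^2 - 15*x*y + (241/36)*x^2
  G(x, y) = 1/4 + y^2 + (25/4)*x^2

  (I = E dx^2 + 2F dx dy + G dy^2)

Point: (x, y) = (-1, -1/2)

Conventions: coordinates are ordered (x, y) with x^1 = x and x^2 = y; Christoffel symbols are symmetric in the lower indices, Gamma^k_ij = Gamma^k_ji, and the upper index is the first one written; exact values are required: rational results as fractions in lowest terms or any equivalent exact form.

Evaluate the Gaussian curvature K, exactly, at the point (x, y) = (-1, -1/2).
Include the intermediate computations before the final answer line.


E = 107/18, F = -71/12, G = 27/4, EG - F^2 = 737/144 at the point
E_x = -71/9, E_y = 6, F_x = 25/3, F_y = -1/2, G_x = -25/2, G_y = -1
E_yy = 18, F_xy = -5/2, G_xx = 25/2
The intrinsic route: Brioschi's K = (det M1 - det M2)/(EG - F^2)^2.
M1 = [[-E_yy/2 + F_xy - G_xx/2, E_x/2, F_x - E_y/2], [F_y - G_x/2, E, F], [G_y/2, F, G]] = [[-71/4, -71/18, 16/3], [23/4, 107/18, -71/12], [-1/2, -71/12, 27/4]]; det M1 = -198743/1728
M2 = [[0, E_y/2, G_x/2], [E_y/2, E, F], [G_x/2, F, G]] = [[0, 3, -25/4], [3, 107/18, -71/12], [-25/4, -71/12, 27/4]]; det M2 = -20471/288
det M1 - det M2 = -75917/1728; K = -75917/1728 / (737/144)^2 = -911004/543169

Answer: K = -911004/543169


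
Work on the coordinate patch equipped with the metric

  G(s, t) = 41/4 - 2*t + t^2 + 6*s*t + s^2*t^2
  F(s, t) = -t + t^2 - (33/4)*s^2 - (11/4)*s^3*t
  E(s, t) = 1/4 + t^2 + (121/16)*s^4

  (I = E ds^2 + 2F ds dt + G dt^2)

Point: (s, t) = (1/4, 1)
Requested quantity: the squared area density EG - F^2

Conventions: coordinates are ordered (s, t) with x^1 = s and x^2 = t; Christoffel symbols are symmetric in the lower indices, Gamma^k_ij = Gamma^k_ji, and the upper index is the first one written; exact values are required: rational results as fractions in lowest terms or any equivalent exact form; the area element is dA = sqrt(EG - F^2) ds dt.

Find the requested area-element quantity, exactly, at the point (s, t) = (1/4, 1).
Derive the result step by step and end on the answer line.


E = 5241/4096, F = -143/256, G = 173/16; EG - F^2 = 221561/16384

Answer: EG - F^2 = 221561/16384


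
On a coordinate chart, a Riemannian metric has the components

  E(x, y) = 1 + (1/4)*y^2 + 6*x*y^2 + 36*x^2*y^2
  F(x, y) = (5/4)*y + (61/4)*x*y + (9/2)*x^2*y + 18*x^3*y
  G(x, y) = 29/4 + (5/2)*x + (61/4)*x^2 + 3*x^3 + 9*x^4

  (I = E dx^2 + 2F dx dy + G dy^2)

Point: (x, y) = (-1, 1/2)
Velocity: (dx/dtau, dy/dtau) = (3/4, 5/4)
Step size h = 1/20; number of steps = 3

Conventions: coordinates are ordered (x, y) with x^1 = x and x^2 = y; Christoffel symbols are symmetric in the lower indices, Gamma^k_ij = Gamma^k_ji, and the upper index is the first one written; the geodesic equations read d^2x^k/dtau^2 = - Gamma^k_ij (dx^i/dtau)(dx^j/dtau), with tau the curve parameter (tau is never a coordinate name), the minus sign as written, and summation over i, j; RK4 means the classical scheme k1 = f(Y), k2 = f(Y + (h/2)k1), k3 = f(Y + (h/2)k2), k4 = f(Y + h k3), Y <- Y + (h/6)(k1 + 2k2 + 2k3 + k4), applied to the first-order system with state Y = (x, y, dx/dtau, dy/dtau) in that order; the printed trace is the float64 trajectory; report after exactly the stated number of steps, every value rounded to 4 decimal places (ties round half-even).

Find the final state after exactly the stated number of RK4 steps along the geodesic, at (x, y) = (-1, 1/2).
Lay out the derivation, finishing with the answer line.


f(Y) = (dx/dtau, dy/dtau, -Gamma^x_ij Y'^i Y'^j, -Gamma^y_ij Y'^i Y'^j) with the Gammas evaluated at the stage position; h = 0.050000; intermediate values shown to 6 dp
step 0: x = -1.0000, y = 0.5000, dx/dtau = 0.7500, dy/dtau = 1.2500
step 1:
  k1: at (x, y) = (-1.000000, 0.500000), (dx/dtau, dy/dtau) = (0.750000, 1.250000); Gamma_xxx = -0.245810, Gamma_xxy = 0.450652, Gamma_xyy = 0.000000, Gamma_yxx = 0.446927, Gamma_yxy = -0.819367, Gamma_yyy = 0.000000; k1 = (0.750000, 1.250000, -0.706704, 1.284916)
  k2: at (x, y) = (-0.981250, 0.531250), (dx/dtau, dy/dtau) = (0.732332, 1.282123); Gamma_xxx = -0.274943, Gamma_xxy = 0.464707, Gamma_xyy = 0.000000, Gamma_yxx = 0.470509, Gamma_yxy = -0.795253, Gamma_yyy = 0.000000; k2 = (0.732332, 1.282123, -0.725209, 1.241051)
  k3: at (x, y) = (-0.981692, 0.532053), (dx/dtau, dy/dtau) = (0.731870, 1.281026); Gamma_xxx = -0.275444, Gamma_xxy = 0.465080, Gamma_xyy = 0.000000, Gamma_yxx = 0.470653, Gamma_yxy = -0.794685, Gamma_yyy = 0.000000; k3 = (0.731870, 1.281026, -0.724529, 1.238008)
  k4: at (x, y) = (-0.963407, 0.564051), (dx/dtau, dy/dtau) = (0.713774, 1.311900); Gamma_xxx = -0.306032, Gamma_xxy = 0.477494, Gamma_xyy = 0.000000, Gamma_yxx = 0.493479, Gamma_yxy = -0.769962, Gamma_yyy = 0.000000; k4 = (0.713774, 1.311900, -0.738335, 1.190570)
  Y <- Y + (h/6)(k1 + 2k2 + 2k3 + k4): x = -0.9634, y = 0.5641, dx/dtau = 0.7138, dy/dtau = 1.3119
step 2:
  k1: at (x, y) = (-0.963399, 0.564068), (dx/dtau, dy/dtau) = (0.713796, 1.311947); Gamma_xxx = -0.306048, Gamma_xxy = 0.477500, Gamma_xyy = 0.000000, Gamma_yxx = 0.493490, Gamma_yxy = -0.769949, Gamma_yyy = 0.000000; k1 = (0.713796, 1.311947, -0.738388, 1.190620)
  k2: at (x, y) = (-0.945554, 0.596867), (dx/dtau, dy/dtau) = (0.695336, 1.341712); Gamma_xxx = -0.338028, Gamma_xxy = 0.488307, Gamma_xyy = 0.000000, Gamma_yxx = 0.515554, Gamma_yxy = -0.744758, Gamma_yyy = 0.000000; k2 = (0.695336, 1.341712, -0.747690, 1.140364)
  k3: at (x, y) = (-0.946015, 0.597611), (dx/dtau, dy/dtau) = (0.695103, 1.340456); Gamma_xxx = -0.338468, Gamma_xxy = 0.488595, Gamma_xyy = 0.000000, Gamma_yxx = 0.515568, Gamma_yxy = -0.744249, Gamma_yyy = 0.000000; k3 = (0.695103, 1.340456, -0.746966, 1.137809)
  k4: at (x, y) = (-0.928643, 0.631091), (dx/dtau, dy/dtau) = (0.676447, 1.368837); Gamma_xxx = -0.371602, Gamma_xxy = 0.497739, Gamma_xyy = 0.000000, Gamma_yxx = 0.536692, Gamma_yxy = -0.718867, Gamma_yyy = 0.000000; k4 = (0.676447, 1.368837, -0.751721, 1.085685)
  Y <- Y + (h/6)(k1 + 2k2 + 2k3 + k4): x = -0.9286, y = 0.6311, dx/dtau = 0.6765, dy/dtau = 1.3689
step 3:
  k1: at (x, y) = (-0.928639, 0.631111), (dx/dtau, dy/dtau) = (0.676467, 1.368885); Gamma_xxx = -0.371619, Gamma_xxy = 0.497744, Gamma_xyy = 0.000000, Gamma_yxx = 0.536700, Gamma_yxy = -0.718853, Gamma_yyy = 0.000000; k1 = (0.676467, 1.368885, -0.751773, 1.085726)
  k2: at (x, y) = (-0.911727, 0.665333), (dx/dtau, dy/dtau) = (0.657673, 1.396029); Gamma_xxx = -0.405842, Gamma_xxy = 0.505307, Gamma_xyy = 0.000000, Gamma_yxx = 0.556907, Gamma_yxy = -0.693395, Gamma_yyy = 0.000000; k2 = (0.657673, 1.396029, -0.752334, 1.032372)
  k3: at (x, y) = (-0.912197, 0.666012), (dx/dtau, dy/dtau) = (0.657659, 1.394695); Gamma_xxx = -0.406202, Gamma_xxy = 0.505526, Gamma_xyy = 0.000000, Gamma_yxx = 0.556804, Gamma_yxy = -0.692953, Gamma_yyy = 0.000000; k3 = (0.657659, 1.394695, -0.751683, 1.030373)
  k4: at (x, y) = (-0.895756, 0.700846), (dx/dtau, dy/dtau) = (0.638883, 1.420404); Gamma_xxx = -0.441263, Gamma_xxy = 0.511513, Gamma_xyy = 0.000000, Gamma_yxx = 0.575976, Gamma_yxy = -0.667673, Gamma_yyy = 0.000000; k4 = (0.638883, 1.420404, -0.748257, 0.976693)
  Y <- Y + (h/6)(k1 + 2k2 + 2k3 + k4): x = -0.8958, y = 0.7009, dx/dtau = 0.6389, dy/dtau = 1.4205

Answer: x = -0.8958, y = 0.7009, dx/dtau = 0.6389, dy/dtau = 1.4205


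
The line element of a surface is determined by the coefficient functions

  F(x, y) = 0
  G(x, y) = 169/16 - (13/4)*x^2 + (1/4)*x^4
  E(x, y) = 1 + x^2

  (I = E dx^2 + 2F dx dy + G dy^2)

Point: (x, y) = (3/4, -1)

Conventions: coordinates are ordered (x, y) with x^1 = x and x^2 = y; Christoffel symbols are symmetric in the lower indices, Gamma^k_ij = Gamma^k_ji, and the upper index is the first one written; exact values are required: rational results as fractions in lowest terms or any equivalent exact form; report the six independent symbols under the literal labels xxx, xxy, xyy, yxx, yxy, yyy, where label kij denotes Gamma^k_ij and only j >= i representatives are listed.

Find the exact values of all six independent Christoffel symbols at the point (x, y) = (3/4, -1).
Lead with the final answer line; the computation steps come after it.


Answer: Gamma_xxx = 12/25, Gamma_xxy = 0, Gamma_xyy = 57/40, Gamma_yxx = 0, Gamma_yxy = -24/95, Gamma_yyy = 0

E = 25/16, F = 0, G = 9025/1024 at the point
E_x = 3/2, E_y = 0, F_x = 0, F_y = 0, G_x = -285/64, G_y = 0
EG - F^2 = 225625/16384;  g^inv = (16384/225625) * [[9025/1024, 0], [0, 25/16]]
first-kind symbols [ij,l] = (1/2)(d_i g_jl + d_j g_il - d_l g_ij): [xx,x] = E_x/2 = 3/4, [xx,y] = F_x - E_y/2 = 0, [xy,x] = E_y/2 = 0, [xy,y] = G_x/2 = -285/128, [yy,x] = F_y - G_x/2 = 285/128, [yy,y] = G_y/2 = 0
Gamma^x_ij = (G*[ij,x] - F*[ij,y])/(EG - F^2), Gamma^y_ij = (E*[ij,y] - F*[ij,x])/(EG - F^2)
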